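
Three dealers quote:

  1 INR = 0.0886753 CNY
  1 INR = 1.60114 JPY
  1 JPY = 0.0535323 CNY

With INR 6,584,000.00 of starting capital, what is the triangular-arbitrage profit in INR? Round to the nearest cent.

Profit: INR 227,570.85

Profitable loop is INR → CNY → JPY → INR:
INR 6,584,000.00 × 0.0886753 = CNY 583,838.18
CNY 583,838.18 ÷ 0.0535323 = JPY 10,906,279
JPY 10,906,279 ÷ 1.60114 = INR 6,811,570.85
Profit = INR 6,811,570.85 − INR 6,584,000.00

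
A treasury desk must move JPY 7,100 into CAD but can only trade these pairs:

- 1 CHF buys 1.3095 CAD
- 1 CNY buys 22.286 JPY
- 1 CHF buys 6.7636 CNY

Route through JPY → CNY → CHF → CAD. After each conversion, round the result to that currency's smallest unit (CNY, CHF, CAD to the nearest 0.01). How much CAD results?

JPY 7,100 ÷ 22.286 = CNY 318.59
CNY 318.59 ÷ 6.7636 = CHF 47.10
CHF 47.10 × 1.3095 = CAD 61.68

CAD 61.68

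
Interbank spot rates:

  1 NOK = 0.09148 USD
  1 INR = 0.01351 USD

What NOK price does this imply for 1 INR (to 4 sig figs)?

INR/NOK = 0.1477

1 INR × 0.01351 = 0.01351 USD
0.01351 USD ÷ 0.09148 = 0.147683 NOK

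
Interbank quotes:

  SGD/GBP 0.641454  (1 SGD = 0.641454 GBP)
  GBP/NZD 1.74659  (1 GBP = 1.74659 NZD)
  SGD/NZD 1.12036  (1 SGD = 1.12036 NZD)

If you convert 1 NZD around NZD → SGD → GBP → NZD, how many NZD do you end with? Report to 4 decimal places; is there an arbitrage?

1.0000 (no arbitrage)

Around NZD → SGD → GBP → NZD: 1 ÷ 1.12036 × 0.641454 × 1.74659 = 0.999997
Product ≈ 1 (deviation 0.000%, within rounding noise).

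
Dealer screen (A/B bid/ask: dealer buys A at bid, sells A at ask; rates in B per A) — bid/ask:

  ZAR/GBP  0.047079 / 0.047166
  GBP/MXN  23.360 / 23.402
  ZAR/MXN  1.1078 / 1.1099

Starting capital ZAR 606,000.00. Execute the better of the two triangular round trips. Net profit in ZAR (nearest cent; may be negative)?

Best loop ZAR → MXN → GBP → ZAR:
ZAR 606,000.00 × 1.1078 (sell ZAR at bid) = MXN 671,326.80
MXN 671,326.80 ÷ 23.402 (buy GBP at ask) = GBP 28,686.73
GBP 28,686.73 ÷ 0.047166 (buy ZAR at ask) = ZAR 608,207.77

Net profit: ZAR 2,207.77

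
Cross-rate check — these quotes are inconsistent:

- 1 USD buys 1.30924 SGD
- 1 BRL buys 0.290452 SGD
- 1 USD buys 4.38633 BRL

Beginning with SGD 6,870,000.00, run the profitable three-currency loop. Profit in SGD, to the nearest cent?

Profit: SGD 189,928.93

Profitable loop is SGD → BRL → USD → SGD:
SGD 6,870,000.00 ÷ 0.290452 = BRL 23,652,789.45
BRL 23,652,789.45 ÷ 4.38633 = USD 5,392,387.13
USD 5,392,387.13 × 1.30924 = SGD 7,059,928.93
Profit = SGD 7,059,928.93 − SGD 6,870,000.00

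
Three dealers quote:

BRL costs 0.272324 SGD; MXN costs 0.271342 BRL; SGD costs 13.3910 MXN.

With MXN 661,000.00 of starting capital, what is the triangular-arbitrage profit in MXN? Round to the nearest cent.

Profit: MXN 7,013.92

Profitable loop is MXN → SGD → BRL → MXN:
MXN 661,000.00 ÷ 13.3910 = SGD 49,361.51
SGD 49,361.51 ÷ 0.272324 = BRL 181,260.23
BRL 181,260.23 ÷ 0.271342 = MXN 668,013.92
Profit = MXN 668,013.92 − MXN 661,000.00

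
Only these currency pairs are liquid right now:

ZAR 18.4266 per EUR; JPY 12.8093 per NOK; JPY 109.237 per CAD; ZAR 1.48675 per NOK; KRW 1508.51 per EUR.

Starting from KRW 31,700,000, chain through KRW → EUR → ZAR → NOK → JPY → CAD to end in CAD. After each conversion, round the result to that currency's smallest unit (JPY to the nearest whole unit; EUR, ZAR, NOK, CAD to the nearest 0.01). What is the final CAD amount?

CAD 30,540.34

KRW 31,700,000 ÷ 1508.51 = EUR 21,014.11
EUR 21,014.11 × 18.4266 = ZAR 387,218.60
ZAR 387,218.60 ÷ 1.48675 = NOK 260,446.34
NOK 260,446.34 × 12.8093 = JPY 3,336,135
JPY 3,336,135 ÷ 109.237 = CAD 30,540.34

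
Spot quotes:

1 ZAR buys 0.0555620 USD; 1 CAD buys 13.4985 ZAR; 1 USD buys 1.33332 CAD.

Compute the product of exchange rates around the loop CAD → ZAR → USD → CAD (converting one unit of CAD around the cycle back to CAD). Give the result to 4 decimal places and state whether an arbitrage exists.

1.0000 (no arbitrage)

Around CAD → ZAR → USD → CAD: 1 × 13.4985 × 0.0555620 × 1.33332 = 0.999995
Product ≈ 1 (deviation 0.001%, within rounding noise).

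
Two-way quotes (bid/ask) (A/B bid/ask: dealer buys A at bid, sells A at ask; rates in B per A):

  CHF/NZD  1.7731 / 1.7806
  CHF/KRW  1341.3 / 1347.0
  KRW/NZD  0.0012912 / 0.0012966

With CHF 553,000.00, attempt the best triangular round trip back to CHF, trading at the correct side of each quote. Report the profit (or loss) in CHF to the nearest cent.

Best loop CHF → NZD → KRW → CHF:
CHF 553,000.00 × 1.7731 (sell CHF at bid) = NZD 980,524.30
NZD 980,524.30 ÷ 0.0012966 (buy KRW at ask) = KRW 756,227,287
KRW 756,227,287 ÷ 1347.0 (buy CHF at ask) = CHF 561,415.95

Net profit: CHF 8,415.95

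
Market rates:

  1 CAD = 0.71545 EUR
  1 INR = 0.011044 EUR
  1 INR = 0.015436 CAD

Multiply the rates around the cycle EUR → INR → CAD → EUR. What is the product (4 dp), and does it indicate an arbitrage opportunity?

1.0000 (no arbitrage)

Around EUR → INR → CAD → EUR: 1 ÷ 0.011044 × 0.015436 × 0.71545 = 0.999972
Product ≈ 1 (deviation 0.003%, within rounding noise).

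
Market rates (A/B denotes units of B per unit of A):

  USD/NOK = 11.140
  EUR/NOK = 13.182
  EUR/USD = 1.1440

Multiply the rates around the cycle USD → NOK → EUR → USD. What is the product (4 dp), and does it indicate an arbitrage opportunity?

Around USD → NOK → EUR → USD: 1 × 11.140 ÷ 13.182 × 1.1440 = 0.966785
Product < 1; profitable direction is USD → EUR → NOK → USD.

0.9668 (arbitrage exists)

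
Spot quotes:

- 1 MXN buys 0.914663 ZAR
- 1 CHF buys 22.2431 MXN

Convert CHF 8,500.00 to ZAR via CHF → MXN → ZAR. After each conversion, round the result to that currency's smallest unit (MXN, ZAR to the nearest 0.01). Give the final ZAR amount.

CHF 8,500.00 × 22.2431 = MXN 189,066.35
MXN 189,066.35 × 0.914663 = ZAR 172,931.99

ZAR 172,931.99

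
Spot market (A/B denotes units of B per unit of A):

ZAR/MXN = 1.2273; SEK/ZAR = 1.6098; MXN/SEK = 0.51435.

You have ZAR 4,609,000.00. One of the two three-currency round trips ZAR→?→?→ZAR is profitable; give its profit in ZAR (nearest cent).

Profit: ZAR 74,689.64

Profitable loop is ZAR → MXN → SEK → ZAR:
ZAR 4,609,000.00 × 1.2273 = MXN 5,656,625.70
MXN 5,656,625.70 × 0.51435 = SEK 2,909,485.43
SEK 2,909,485.43 × 1.6098 = ZAR 4,683,689.64
Profit = ZAR 4,683,689.64 − ZAR 4,609,000.00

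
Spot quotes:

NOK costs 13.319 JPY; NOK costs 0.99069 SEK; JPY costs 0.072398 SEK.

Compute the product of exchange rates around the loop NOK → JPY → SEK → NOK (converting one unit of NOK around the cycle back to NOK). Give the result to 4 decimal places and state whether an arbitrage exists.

Around NOK → JPY → SEK → NOK: 1 × 13.319 × 0.072398 ÷ 0.99069 = 0.973331
Product < 1; profitable direction is NOK → SEK → JPY → NOK.

0.9733 (arbitrage exists)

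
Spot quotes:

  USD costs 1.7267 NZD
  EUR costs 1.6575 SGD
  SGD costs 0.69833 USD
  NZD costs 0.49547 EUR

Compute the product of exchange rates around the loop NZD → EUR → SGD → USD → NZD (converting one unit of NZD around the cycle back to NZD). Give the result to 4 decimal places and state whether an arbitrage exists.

0.9903 (arbitrage exists)

Around NZD → EUR → SGD → USD → NZD: 1 × 0.49547 × 1.6575 × 0.69833 × 1.7267 = 0.990258
Product < 1; profitable direction is NZD → USD → SGD → EUR → NZD.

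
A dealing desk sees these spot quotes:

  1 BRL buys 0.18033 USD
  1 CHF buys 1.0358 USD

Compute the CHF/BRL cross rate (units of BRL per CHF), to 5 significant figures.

CHF/BRL = 5.7439

1 CHF × 1.0358 = 1.0358 USD
1.0358 USD ÷ 0.18033 = 5.74391 BRL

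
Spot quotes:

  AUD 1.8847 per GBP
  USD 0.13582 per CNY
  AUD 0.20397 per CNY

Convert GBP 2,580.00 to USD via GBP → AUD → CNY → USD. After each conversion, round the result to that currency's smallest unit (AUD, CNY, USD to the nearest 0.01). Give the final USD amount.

GBP 2,580.00 × 1.8847 = AUD 4,862.53
AUD 4,862.53 ÷ 0.20397 = CNY 23,839.44
CNY 23,839.44 × 0.13582 = USD 3,237.87

USD 3,237.87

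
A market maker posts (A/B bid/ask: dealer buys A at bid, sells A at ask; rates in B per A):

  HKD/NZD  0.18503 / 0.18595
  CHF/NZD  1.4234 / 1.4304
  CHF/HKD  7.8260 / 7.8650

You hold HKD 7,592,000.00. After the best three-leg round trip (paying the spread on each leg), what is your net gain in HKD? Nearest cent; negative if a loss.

Best loop HKD → NZD → CHF → HKD:
HKD 7,592,000.00 × 0.18503 (sell HKD at bid) = NZD 1,404,747.76
NZD 1,404,747.76 ÷ 1.4304 (buy CHF at ask) = CHF 982,066.39
CHF 982,066.39 × 7.8260 (sell CHF at bid) = HKD 7,685,651.54

Net profit: HKD 93,651.54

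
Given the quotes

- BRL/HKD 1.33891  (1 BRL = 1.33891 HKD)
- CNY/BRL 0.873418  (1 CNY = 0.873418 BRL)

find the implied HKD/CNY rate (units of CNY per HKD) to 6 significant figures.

HKD/CNY = 0.855119

1 HKD ÷ 1.33891 = 0.746876 BRL
0.746876 BRL ÷ 0.873418 = 0.855119 CNY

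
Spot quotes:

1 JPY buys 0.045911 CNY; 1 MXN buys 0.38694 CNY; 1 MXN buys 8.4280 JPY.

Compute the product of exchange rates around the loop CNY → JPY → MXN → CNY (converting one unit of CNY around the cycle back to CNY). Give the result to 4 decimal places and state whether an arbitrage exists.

Around CNY → JPY → MXN → CNY: 1 ÷ 0.045911 ÷ 8.4280 × 0.38694 = 1.000005
Product ≈ 1 (deviation 0.001%, within rounding noise).

1.0000 (no arbitrage)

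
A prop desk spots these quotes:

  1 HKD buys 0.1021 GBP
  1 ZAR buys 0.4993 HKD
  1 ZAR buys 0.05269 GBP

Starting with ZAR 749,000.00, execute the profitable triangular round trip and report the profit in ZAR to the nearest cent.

Profitable loop is ZAR → GBP → HKD → ZAR:
ZAR 749,000.00 × 0.05269 = GBP 39,464.81
GBP 39,464.81 ÷ 0.1021 = HKD 386,530.95
HKD 386,530.95 ÷ 0.4993 = ZAR 774,145.70
Profit = ZAR 774,145.70 − ZAR 749,000.00

Profit: ZAR 25,145.70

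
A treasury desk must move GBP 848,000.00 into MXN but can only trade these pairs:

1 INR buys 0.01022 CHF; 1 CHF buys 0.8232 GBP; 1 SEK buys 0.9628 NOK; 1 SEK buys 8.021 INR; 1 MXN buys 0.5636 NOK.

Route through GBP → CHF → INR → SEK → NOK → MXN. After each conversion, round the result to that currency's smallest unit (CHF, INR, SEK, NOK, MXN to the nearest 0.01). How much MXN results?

GBP 848,000.00 ÷ 0.8232 = CHF 1,030,126.34
CHF 1,030,126.34 ÷ 0.01022 = INR 100,795,140.90
INR 100,795,140.90 ÷ 8.021 = SEK 12,566,405.80
SEK 12,566,405.80 × 0.9628 = NOK 12,098,935.50
NOK 12,098,935.50 ÷ 0.5636 = MXN 21,467,238.29

MXN 21,467,238.29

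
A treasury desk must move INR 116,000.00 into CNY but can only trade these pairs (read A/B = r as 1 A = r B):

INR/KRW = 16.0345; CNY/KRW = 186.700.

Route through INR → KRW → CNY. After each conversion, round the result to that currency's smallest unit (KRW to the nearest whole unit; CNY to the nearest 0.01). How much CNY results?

INR 116,000.00 × 16.0345 = KRW 1,860,002
KRW 1,860,002 ÷ 186.700 = CNY 9,962.52

CNY 9,962.52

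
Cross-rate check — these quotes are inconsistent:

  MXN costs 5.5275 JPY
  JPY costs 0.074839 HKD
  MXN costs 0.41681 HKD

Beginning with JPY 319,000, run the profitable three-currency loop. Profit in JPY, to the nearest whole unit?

Profitable loop is JPY → MXN → HKD → JPY:
JPY 319,000 ÷ 5.5275 = MXN 57,711.44
MXN 57,711.44 × 0.41681 = HKD 24,054.71
HKD 24,054.71 ÷ 0.074839 = JPY 321,419
Profit = JPY 321,419 − JPY 319,000

Profit: JPY 2,419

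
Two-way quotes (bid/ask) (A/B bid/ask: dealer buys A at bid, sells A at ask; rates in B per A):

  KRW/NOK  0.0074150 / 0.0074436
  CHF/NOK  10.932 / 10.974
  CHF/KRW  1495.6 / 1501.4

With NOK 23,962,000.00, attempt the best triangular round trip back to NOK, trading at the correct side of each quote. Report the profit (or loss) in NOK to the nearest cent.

Net profit: NOK 253,013.74

Best loop NOK → CHF → KRW → NOK:
NOK 23,962,000.00 ÷ 10.974 (buy CHF at ask) = CHF 2,183,524.69
CHF 2,183,524.69 × 1495.6 (sell CHF at bid) = KRW 3,265,679,533
KRW 3,265,679,533 × 0.0074150 (sell KRW at bid) = NOK 24,215,013.74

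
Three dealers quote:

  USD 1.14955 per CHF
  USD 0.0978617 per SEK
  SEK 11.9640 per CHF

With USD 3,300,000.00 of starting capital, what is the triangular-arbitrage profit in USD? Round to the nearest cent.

Profitable loop is USD → CHF → SEK → USD:
USD 3,300,000.00 ÷ 1.14955 = CHF 2,870,688.53
CHF 2,870,688.53 × 11.9640 = SEK 34,344,917.58
SEK 34,344,917.58 × 0.0978617 = USD 3,361,052.02
Profit = USD 3,361,052.02 − USD 3,300,000.00

Profit: USD 61,052.02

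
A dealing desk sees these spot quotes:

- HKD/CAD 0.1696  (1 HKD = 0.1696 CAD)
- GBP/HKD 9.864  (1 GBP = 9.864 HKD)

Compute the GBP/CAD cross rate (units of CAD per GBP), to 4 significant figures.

GBP/CAD = 1.673

1 GBP × 9.864 = 9.864 HKD
9.864 HKD × 0.1696 = 1.67293 CAD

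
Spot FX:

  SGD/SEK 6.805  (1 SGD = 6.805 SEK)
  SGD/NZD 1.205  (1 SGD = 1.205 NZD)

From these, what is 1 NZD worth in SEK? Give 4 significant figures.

NZD/SEK = 5.647

1 NZD ÷ 1.205 = 0.829876 SGD
0.829876 SGD × 6.805 = 5.6473 SEK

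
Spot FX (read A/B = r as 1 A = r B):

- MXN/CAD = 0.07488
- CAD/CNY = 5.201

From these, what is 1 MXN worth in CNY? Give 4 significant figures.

1 MXN × 0.07488 = 0.07488 CAD
0.07488 CAD × 5.201 = 0.389451 CNY

MXN/CNY = 0.3895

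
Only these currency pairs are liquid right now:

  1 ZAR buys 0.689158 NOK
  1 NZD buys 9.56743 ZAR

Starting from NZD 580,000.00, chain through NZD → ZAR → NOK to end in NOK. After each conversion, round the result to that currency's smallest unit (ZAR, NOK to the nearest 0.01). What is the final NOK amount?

NZD 580,000.00 × 9.56743 = ZAR 5,549,109.40
ZAR 5,549,109.40 × 0.689158 = NOK 3,824,213.14

NOK 3,824,213.14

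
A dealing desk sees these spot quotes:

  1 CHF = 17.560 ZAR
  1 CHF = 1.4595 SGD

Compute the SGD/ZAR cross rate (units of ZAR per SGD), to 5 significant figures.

1 SGD ÷ 1.4595 = 0.685166 CHF
0.685166 CHF × 17.560 = 12.0315 ZAR

SGD/ZAR = 12.032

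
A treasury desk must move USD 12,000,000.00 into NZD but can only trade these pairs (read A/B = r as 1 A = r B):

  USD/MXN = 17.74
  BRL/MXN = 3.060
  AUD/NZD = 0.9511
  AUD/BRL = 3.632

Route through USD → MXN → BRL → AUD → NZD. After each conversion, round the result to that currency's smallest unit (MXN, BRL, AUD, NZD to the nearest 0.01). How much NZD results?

NZD 18,217,709.68

USD 12,000,000.00 × 17.74 = MXN 212,880,000.00
MXN 212,880,000.00 ÷ 3.060 = BRL 69,568,627.45
BRL 69,568,627.45 ÷ 3.632 = AUD 19,154,357.78
AUD 19,154,357.78 × 0.9511 = NZD 18,217,709.68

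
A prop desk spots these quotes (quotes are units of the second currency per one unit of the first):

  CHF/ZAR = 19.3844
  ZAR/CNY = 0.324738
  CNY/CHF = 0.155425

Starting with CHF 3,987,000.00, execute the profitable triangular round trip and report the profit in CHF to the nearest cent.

Profit: CHF 88,115.15

Profitable loop is CHF → CNY → ZAR → CHF:
CHF 3,987,000.00 ÷ 0.155425 = CNY 25,652,243.85
CNY 25,652,243.85 ÷ 0.324738 = ZAR 78,993,662.11
ZAR 78,993,662.11 ÷ 19.3844 = CHF 4,075,115.15
Profit = CHF 4,075,115.15 − CHF 3,987,000.00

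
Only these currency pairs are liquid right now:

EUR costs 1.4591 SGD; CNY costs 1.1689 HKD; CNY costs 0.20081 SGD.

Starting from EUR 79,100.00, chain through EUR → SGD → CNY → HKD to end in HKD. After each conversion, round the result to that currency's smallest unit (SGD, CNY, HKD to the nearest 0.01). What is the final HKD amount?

EUR 79,100.00 × 1.4591 = SGD 115,414.81
SGD 115,414.81 ÷ 0.20081 = CNY 574,746.33
CNY 574,746.33 × 1.1689 = HKD 671,820.99

HKD 671,820.99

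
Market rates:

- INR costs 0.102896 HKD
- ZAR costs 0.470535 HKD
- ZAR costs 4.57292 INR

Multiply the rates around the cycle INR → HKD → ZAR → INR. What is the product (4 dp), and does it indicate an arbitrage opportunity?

Around INR → HKD → ZAR → INR: 1 × 0.102896 ÷ 0.470535 × 4.57292 = 1.000000
Product ≈ 1 (deviation 0.000%, within rounding noise).

1.0000 (no arbitrage)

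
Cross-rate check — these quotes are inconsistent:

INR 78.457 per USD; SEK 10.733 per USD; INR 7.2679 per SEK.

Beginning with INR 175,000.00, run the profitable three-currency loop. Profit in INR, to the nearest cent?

Profitable loop is INR → SEK → USD → INR:
INR 175,000.00 ÷ 7.2679 = SEK 24,078.48
SEK 24,078.48 ÷ 10.733 = USD 2,243.41
USD 2,243.41 × 78.457 = INR 176,010.94
Profit = INR 176,010.94 − INR 175,000.00

Profit: INR 1,010.94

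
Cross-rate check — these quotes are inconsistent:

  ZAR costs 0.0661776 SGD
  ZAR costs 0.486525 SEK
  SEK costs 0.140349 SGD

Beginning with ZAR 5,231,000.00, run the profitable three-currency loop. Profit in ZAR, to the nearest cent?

Profit: ZAR 166,444.57

Profitable loop is ZAR → SEK → SGD → ZAR:
ZAR 5,231,000.00 × 0.486525 = SEK 2,545,012.27
SEK 2,545,012.27 × 0.140349 = SGD 357,189.93
SGD 357,189.93 ÷ 0.0661776 = ZAR 5,397,444.57
Profit = ZAR 5,397,444.57 − ZAR 5,231,000.00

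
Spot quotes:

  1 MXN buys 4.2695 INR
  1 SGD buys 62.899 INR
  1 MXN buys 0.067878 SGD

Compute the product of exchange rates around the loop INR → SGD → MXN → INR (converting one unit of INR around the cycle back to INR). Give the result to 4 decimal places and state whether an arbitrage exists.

1.0000 (no arbitrage)

Around INR → SGD → MXN → INR: 1 ÷ 62.899 ÷ 0.067878 × 4.2695 = 1.000010
Product ≈ 1 (deviation 0.001%, within rounding noise).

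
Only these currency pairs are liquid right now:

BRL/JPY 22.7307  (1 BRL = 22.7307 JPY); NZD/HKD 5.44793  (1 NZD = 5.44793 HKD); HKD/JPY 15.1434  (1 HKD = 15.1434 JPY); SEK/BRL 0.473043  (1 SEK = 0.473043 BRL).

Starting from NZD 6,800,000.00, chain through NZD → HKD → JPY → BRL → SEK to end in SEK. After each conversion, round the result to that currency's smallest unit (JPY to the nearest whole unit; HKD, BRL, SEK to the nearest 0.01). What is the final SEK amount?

NZD 6,800,000.00 × 5.44793 = HKD 37,045,924.00
HKD 37,045,924.00 × 15.1434 = JPY 561,001,246
JPY 561,001,246 ÷ 22.7307 = BRL 24,680,333.03
BRL 24,680,333.03 ÷ 0.473043 = SEK 52,173,550.88

SEK 52,173,550.88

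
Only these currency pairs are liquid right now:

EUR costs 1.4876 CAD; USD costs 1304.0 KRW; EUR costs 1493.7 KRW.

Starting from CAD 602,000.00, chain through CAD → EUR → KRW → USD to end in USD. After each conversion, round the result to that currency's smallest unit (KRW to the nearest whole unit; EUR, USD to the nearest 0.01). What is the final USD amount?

CAD 602,000.00 ÷ 1.4876 = EUR 404,678.68
EUR 404,678.68 × 1493.7 = KRW 604,468,544
KRW 604,468,544 ÷ 1304.0 = USD 463,549.50

USD 463,549.50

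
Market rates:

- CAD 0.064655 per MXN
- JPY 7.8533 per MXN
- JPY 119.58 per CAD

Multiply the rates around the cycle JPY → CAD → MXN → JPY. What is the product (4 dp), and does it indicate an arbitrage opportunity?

Around JPY → CAD → MXN → JPY: 1 ÷ 119.58 ÷ 0.064655 × 7.8533 = 1.015761
Product > 1; profitable direction is JPY → CAD → MXN → JPY.

1.0158 (arbitrage exists)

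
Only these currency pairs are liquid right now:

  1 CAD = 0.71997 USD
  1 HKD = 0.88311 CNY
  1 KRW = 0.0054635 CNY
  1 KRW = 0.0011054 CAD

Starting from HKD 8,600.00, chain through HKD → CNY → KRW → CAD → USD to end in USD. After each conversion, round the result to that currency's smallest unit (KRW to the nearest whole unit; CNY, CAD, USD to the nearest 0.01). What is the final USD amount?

HKD 8,600.00 × 0.88311 = CNY 7,594.75
CNY 7,594.75 ÷ 0.0054635 = KRW 1,390,089
KRW 1,390,089 × 0.0011054 = CAD 1,536.60
CAD 1,536.60 × 0.71997 = USD 1,106.31

USD 1,106.31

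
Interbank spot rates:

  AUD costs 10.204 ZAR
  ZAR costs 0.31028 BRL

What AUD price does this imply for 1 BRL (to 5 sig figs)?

1 BRL ÷ 0.31028 = 3.2229 ZAR
3.2229 ZAR ÷ 10.204 = 0.315846 AUD

BRL/AUD = 0.31585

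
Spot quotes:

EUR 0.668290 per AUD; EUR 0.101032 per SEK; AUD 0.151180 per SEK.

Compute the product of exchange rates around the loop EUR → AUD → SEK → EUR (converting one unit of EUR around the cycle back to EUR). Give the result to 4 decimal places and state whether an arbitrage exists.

Around EUR → AUD → SEK → EUR: 1 ÷ 0.668290 ÷ 0.151180 × 0.101032 = 0.999999
Product ≈ 1 (deviation 0.000%, within rounding noise).

1.0000 (no arbitrage)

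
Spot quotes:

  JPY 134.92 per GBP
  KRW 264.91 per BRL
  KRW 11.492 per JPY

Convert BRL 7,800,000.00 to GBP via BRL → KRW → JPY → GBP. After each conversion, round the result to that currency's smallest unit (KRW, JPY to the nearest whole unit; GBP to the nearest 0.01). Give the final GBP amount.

BRL 7,800,000.00 × 264.91 = KRW 2,066,298,000
KRW 2,066,298,000 ÷ 11.492 = JPY 179,803,167
JPY 179,803,167 ÷ 134.92 = GBP 1,332,665.04

GBP 1,332,665.04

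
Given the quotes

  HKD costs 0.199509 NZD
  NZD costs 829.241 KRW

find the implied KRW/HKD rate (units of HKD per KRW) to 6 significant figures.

1 KRW ÷ 829.241 = 0.00120592 NZD
0.00120592 NZD ÷ 0.199509 = 0.00604445 HKD

KRW/HKD = 0.00604445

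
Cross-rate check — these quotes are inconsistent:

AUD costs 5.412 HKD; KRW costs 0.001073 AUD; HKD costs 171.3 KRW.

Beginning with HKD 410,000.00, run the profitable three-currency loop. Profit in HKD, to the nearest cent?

Profit: HKD 2,162.98

Profitable loop is HKD → AUD → KRW → HKD:
HKD 410,000.00 ÷ 5.412 = AUD 75,757.58
AUD 75,757.58 ÷ 0.001073 = KRW 70,603,519
KRW 70,603,519 ÷ 171.3 = HKD 412,162.98
Profit = HKD 412,162.98 − HKD 410,000.00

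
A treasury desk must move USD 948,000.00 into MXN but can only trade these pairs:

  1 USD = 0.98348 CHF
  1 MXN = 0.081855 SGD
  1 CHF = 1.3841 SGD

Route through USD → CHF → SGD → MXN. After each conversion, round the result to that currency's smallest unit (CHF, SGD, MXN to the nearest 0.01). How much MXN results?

MXN 15,765,078.13

USD 948,000.00 × 0.98348 = CHF 932,339.04
CHF 932,339.04 × 1.3841 = SGD 1,290,450.47
SGD 1,290,450.47 ÷ 0.081855 = MXN 15,765,078.13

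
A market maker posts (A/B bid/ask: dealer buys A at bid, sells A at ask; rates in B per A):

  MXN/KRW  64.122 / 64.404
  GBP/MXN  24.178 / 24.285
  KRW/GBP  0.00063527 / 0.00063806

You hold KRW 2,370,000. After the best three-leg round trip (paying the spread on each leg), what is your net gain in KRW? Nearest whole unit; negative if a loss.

Best loop KRW → MXN → GBP → KRW:
KRW 2,370,000 ÷ 64.404 (buy MXN at ask) = MXN 36,798.96
MXN 36,798.96 ÷ 24.285 (buy GBP at ask) = GBP 1,515.30
GBP 1,515.30 ÷ 0.00063806 (buy KRW at ask) = KRW 2,374,848

Net profit: KRW 4,848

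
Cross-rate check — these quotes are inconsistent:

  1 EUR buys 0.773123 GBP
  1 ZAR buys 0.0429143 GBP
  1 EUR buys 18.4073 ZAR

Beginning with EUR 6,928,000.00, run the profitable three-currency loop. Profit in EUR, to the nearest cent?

Profitable loop is EUR → ZAR → GBP → EUR:
EUR 6,928,000.00 × 18.4073 = ZAR 127,525,774.40
ZAR 127,525,774.40 × 0.0429143 = GBP 5,472,679.34
GBP 5,472,679.34 ÷ 0.773123 = EUR 7,078,665.80
Profit = EUR 7,078,665.80 − EUR 6,928,000.00

Profit: EUR 150,665.80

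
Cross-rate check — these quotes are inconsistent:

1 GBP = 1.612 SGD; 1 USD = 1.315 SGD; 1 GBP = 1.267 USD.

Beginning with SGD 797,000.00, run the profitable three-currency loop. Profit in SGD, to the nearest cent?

Profit: SGD 26,750.42

Profitable loop is SGD → GBP → USD → SGD:
SGD 797,000.00 ÷ 1.612 = GBP 494,416.87
GBP 494,416.87 × 1.267 = USD 626,426.18
USD 626,426.18 × 1.315 = SGD 823,750.42
Profit = SGD 823,750.42 − SGD 797,000.00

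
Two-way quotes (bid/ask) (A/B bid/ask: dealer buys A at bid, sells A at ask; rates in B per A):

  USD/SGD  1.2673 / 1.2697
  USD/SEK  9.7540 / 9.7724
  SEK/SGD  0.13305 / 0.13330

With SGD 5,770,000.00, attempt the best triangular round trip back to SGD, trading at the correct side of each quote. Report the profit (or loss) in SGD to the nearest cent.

Best loop SGD → USD → SEK → SGD:
SGD 5,770,000.00 ÷ 1.2697 (buy USD at ask) = USD 4,544,380.56
USD 4,544,380.56 × 9.7540 (sell USD at bid) = SEK 44,325,888.01
SEK 44,325,888.01 × 0.13305 (sell SEK at bid) = SGD 5,897,559.40

Net profit: SGD 127,559.40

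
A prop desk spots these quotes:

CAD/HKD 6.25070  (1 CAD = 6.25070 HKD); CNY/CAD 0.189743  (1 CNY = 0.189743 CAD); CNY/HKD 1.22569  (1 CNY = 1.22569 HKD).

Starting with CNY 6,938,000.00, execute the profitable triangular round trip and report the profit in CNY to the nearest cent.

Profit: CNY 232,022.52

Profitable loop is CNY → HKD → CAD → CNY:
CNY 6,938,000.00 × 1.22569 = HKD 8,503,837.22
HKD 8,503,837.22 ÷ 6.25070 = CAD 1,360,461.58
CAD 1,360,461.58 ÷ 0.189743 = CNY 7,170,022.52
Profit = CNY 7,170,022.52 − CNY 6,938,000.00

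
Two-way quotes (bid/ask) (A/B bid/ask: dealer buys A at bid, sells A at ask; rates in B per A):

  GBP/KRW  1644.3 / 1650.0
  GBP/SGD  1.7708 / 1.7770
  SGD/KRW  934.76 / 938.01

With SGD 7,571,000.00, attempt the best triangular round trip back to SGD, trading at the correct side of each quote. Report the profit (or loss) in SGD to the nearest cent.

Best loop SGD → KRW → GBP → SGD:
SGD 7,571,000.00 × 934.76 (sell SGD at bid) = KRW 7,077,067,960
KRW 7,077,067,960 ÷ 1650.0 (buy GBP at ask) = GBP 4,289,132.10
GBP 4,289,132.10 × 1.7708 (sell GBP at bid) = SGD 7,595,195.12

Net profit: SGD 24,195.12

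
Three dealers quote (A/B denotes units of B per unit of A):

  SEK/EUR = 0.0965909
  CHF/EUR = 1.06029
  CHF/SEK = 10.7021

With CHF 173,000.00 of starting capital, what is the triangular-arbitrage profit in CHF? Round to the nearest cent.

Profitable loop is CHF → EUR → SEK → CHF:
CHF 173,000.00 × 1.06029 = EUR 183,430.17
EUR 183,430.17 ÷ 0.0965909 = SEK 1,899,041.94
SEK 1,899,041.94 ÷ 10.7021 = CHF 177,445.73
Profit = CHF 177,445.73 − CHF 173,000.00

Profit: CHF 4,445.73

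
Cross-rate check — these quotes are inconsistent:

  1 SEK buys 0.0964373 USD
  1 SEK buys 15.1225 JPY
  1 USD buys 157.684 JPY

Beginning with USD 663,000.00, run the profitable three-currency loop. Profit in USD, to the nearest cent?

Profitable loop is USD → JPY → SEK → USD:
USD 663,000.00 × 157.684 = JPY 104,544,492
JPY 104,544,492 ÷ 15.1225 = SEK 6,913,175.20
SEK 6,913,175.20 × 0.0964373 = USD 666,687.95
Profit = USD 666,687.95 − USD 663,000.00

Profit: USD 3,687.95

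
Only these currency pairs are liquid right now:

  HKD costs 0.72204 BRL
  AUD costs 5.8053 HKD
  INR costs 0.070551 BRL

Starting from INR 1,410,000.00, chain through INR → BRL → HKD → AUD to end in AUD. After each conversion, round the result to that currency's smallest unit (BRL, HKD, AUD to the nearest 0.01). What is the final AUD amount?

AUD 23,732.11

INR 1,410,000.00 × 0.070551 = BRL 99,476.91
BRL 99,476.91 ÷ 0.72204 = HKD 137,772.02
HKD 137,772.02 ÷ 5.8053 = AUD 23,732.11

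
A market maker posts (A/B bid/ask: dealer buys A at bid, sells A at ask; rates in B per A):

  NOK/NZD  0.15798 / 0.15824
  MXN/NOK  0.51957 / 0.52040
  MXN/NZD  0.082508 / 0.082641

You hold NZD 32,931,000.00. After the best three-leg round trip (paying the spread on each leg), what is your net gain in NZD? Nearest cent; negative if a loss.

Best loop NZD → NOK → MXN → NZD:
NZD 32,931,000.00 ÷ 0.15824 (buy NOK at ask) = NOK 208,107,937.31
NOK 208,107,937.31 ÷ 0.52040 (buy MXN at ask) = MXN 399,899,956.40
MXN 399,899,956.40 × 0.082508 (sell MXN at bid) = NZD 32,994,945.60

Net profit: NZD 63,945.60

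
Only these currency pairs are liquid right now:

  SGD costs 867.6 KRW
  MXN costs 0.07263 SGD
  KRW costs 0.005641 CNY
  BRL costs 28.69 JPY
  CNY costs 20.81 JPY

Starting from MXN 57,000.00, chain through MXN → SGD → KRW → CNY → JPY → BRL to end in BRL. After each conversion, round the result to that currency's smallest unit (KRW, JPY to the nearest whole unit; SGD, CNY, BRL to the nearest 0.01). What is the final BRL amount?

BRL 14,696.31

MXN 57,000.00 × 0.07263 = SGD 4,139.91
SGD 4,139.91 × 867.6 = KRW 3,591,786
KRW 3,591,786 × 0.005641 = CNY 20,261.26
CNY 20,261.26 × 20.81 = JPY 421,637
JPY 421,637 ÷ 28.69 = BRL 14,696.31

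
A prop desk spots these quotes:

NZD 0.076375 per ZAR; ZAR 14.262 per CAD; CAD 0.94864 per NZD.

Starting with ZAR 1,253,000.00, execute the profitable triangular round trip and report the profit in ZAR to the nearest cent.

Profitable loop is ZAR → NZD → CAD → ZAR:
ZAR 1,253,000.00 × 0.076375 = NZD 95,697.88
NZD 95,697.88 × 0.94864 = CAD 90,782.83
CAD 90,782.83 × 14.262 = ZAR 1,294,744.75
Profit = ZAR 1,294,744.75 − ZAR 1,253,000.00

Profit: ZAR 41,744.75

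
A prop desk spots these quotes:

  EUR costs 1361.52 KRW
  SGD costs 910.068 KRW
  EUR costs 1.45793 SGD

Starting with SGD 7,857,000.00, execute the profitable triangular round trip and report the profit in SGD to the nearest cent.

Profitable loop is SGD → EUR → KRW → SGD:
SGD 7,857,000.00 ÷ 1.45793 = EUR 5,389,147.63
EUR 5,389,147.63 × 1361.52 = KRW 7,337,432,277
KRW 7,337,432,277 ÷ 910.068 = SGD 8,062,509.92
Profit = SGD 8,062,509.92 − SGD 7,857,000.00

Profit: SGD 205,509.92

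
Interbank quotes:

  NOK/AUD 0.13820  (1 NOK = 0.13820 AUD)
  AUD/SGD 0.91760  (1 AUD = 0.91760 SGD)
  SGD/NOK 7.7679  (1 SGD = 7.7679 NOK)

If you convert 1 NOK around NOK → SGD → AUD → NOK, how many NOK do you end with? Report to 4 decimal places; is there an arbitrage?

1.0152 (arbitrage exists)

Around NOK → SGD → AUD → NOK: 1 ÷ 7.7679 ÷ 0.91760 ÷ 0.13820 = 1.015161
Product > 1; profitable direction is NOK → SGD → AUD → NOK.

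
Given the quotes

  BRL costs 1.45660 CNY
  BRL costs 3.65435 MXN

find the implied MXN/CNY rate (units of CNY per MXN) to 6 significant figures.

1 MXN ÷ 3.65435 = 0.273646 BRL
0.273646 BRL × 1.45660 = 0.398593 CNY

MXN/CNY = 0.398593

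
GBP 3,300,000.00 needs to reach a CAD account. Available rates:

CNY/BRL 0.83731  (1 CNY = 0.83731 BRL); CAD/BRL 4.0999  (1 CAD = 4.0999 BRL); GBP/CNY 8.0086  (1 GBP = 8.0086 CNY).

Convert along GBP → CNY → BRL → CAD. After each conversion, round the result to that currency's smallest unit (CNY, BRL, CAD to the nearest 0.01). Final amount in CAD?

GBP 3,300,000.00 × 8.0086 = CNY 26,428,380.00
CNY 26,428,380.00 × 0.83731 = BRL 22,128,746.86
BRL 22,128,746.86 ÷ 4.0999 = CAD 5,397,386.98

CAD 5,397,386.98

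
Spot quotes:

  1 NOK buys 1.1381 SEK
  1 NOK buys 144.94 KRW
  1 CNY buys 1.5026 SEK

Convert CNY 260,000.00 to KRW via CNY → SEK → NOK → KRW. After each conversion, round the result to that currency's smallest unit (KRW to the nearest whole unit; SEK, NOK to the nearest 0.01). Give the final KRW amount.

KRW 49,753,606

CNY 260,000.00 × 1.5026 = SEK 390,676.00
SEK 390,676.00 ÷ 1.1381 = NOK 343,270.36
NOK 343,270.36 × 144.94 = KRW 49,753,606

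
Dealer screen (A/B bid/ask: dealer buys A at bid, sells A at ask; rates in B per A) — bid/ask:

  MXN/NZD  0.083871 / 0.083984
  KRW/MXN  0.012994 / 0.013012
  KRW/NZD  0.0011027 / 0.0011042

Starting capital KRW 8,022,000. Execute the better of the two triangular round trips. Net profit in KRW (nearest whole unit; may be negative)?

Net profit: KRW 72,675

Best loop KRW → NZD → MXN → KRW:
KRW 8,022,000 × 0.0011027 (sell KRW at bid) = NZD 8,845.86
NZD 8,845.86 ÷ 0.083984 (buy MXN at ask) = MXN 105,327.91
MXN 105,327.91 ÷ 0.013012 (buy KRW at ask) = KRW 8,094,675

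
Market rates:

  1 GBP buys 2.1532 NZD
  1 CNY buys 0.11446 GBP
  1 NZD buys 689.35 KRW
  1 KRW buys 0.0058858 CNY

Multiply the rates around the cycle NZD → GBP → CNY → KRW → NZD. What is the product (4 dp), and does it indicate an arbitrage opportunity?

Around NZD → GBP → CNY → KRW → NZD: 1 ÷ 2.1532 ÷ 0.11446 ÷ 0.0058858 ÷ 689.35 = 1.000038
Product ≈ 1 (deviation 0.004%, within rounding noise).

1.0000 (no arbitrage)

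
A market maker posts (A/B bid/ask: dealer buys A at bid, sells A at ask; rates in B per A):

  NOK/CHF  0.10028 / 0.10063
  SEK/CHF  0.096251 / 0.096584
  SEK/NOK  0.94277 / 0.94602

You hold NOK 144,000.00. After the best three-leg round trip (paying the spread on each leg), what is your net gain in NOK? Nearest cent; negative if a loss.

Net profit: NOK 1,592.82

Best loop NOK → SEK → CHF → NOK:
NOK 144,000.00 ÷ 0.94602 (buy SEK at ask) = SEK 152,216.66
SEK 152,216.66 × 0.096251 (sell SEK at bid) = CHF 14,651.01
CHF 14,651.01 ÷ 0.10063 (buy NOK at ask) = NOK 145,592.82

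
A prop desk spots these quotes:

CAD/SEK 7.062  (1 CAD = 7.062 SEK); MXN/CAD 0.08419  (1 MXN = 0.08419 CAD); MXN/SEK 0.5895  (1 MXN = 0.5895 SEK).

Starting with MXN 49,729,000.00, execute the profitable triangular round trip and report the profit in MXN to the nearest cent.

Profit: MXN 425,988.99

Profitable loop is MXN → CAD → SEK → MXN:
MXN 49,729,000.00 × 0.08419 = CAD 4,186,684.51
CAD 4,186,684.51 × 7.062 = SEK 29,566,366.01
SEK 29,566,366.01 ÷ 0.5895 = MXN 50,154,988.99
Profit = MXN 50,154,988.99 − MXN 49,729,000.00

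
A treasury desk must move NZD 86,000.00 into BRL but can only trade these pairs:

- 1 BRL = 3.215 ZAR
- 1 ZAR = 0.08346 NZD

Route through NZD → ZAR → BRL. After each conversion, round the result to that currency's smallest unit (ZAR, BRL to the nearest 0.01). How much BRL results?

NZD 86,000.00 ÷ 0.08346 = ZAR 1,030,433.74
ZAR 1,030,433.74 ÷ 3.215 = BRL 320,508.16

BRL 320,508.16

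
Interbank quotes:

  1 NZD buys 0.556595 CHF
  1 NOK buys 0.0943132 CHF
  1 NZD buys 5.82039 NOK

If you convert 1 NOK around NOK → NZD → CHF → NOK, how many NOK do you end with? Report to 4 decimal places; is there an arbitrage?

Around NOK → NZD → CHF → NOK: 1 ÷ 5.82039 × 0.556595 ÷ 0.0943132 = 1.013946
Product > 1; profitable direction is NOK → NZD → CHF → NOK.

1.0139 (arbitrage exists)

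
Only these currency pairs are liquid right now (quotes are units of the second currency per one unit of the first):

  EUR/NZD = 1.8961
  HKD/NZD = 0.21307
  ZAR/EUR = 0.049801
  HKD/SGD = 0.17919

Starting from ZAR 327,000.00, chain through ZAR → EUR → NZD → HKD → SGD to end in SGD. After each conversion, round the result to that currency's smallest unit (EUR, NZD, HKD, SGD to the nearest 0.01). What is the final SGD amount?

ZAR 327,000.00 × 0.049801 = EUR 16,284.93
EUR 16,284.93 × 1.8961 = NZD 30,877.86
NZD 30,877.86 ÷ 0.21307 = HKD 144,918.85
HKD 144,918.85 × 0.17919 = SGD 25,968.01

SGD 25,968.01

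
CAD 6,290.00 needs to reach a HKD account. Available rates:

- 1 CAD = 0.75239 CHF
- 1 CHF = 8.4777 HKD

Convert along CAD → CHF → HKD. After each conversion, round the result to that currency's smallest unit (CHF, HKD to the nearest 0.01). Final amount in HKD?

CAD 6,290.00 × 0.75239 = CHF 4,732.53
CHF 4,732.53 × 8.4777 = HKD 40,120.97

HKD 40,120.97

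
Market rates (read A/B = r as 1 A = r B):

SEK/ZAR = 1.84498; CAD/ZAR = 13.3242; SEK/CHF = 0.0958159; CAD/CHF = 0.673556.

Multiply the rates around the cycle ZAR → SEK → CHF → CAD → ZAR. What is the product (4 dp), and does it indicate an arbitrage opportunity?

1.0273 (arbitrage exists)

Around ZAR → SEK → CHF → CAD → ZAR: 1 ÷ 1.84498 × 0.0958159 ÷ 0.673556 × 13.3242 = 1.027338
Product > 1; profitable direction is ZAR → SEK → CHF → CAD → ZAR.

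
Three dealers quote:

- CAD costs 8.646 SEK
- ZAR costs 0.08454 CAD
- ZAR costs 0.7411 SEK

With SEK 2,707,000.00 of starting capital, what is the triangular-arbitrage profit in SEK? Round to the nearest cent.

Profitable loop is SEK → CAD → ZAR → SEK:
SEK 2,707,000.00 ÷ 8.646 = CAD 313,092.76
CAD 313,092.76 ÷ 0.08454 = ZAR 3,703,486.63
ZAR 3,703,486.63 × 0.7411 = SEK 2,744,653.94
Profit = SEK 2,744,653.94 − SEK 2,707,000.00

Profit: SEK 37,653.94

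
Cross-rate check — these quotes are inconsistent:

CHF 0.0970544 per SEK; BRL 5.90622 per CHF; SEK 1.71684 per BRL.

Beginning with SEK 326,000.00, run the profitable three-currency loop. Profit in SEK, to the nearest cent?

Profit: SEK 5,255.37

Profitable loop is SEK → BRL → CHF → SEK:
SEK 326,000.00 ÷ 1.71684 = BRL 189,883.74
BRL 189,883.74 ÷ 5.90622 = CHF 32,149.79
CHF 32,149.79 ÷ 0.0970544 = SEK 331,255.37
Profit = SEK 331,255.37 − SEK 326,000.00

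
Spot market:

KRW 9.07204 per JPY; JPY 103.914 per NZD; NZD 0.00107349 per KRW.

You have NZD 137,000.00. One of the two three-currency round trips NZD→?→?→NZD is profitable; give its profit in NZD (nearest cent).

Profitable loop is NZD → JPY → KRW → NZD:
NZD 137,000.00 × 103.914 = JPY 14,236,218
JPY 14,236,218 × 9.07204 = KRW 129,151,539
KRW 129,151,539 × 0.00107349 = NZD 138,642.89
Profit = NZD 138,642.89 − NZD 137,000.00

Profit: NZD 1,642.89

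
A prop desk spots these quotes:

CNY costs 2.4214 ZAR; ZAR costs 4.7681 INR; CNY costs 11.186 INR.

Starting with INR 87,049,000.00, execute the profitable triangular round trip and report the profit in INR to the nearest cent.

Profitable loop is INR → CNY → ZAR → INR:
INR 87,049,000.00 ÷ 11.186 = CNY 7,781,959.59
CNY 7,781,959.59 × 2.4214 = ZAR 18,843,236.96
ZAR 18,843,236.96 × 4.7681 = INR 89,846,438.13
Profit = INR 89,846,438.13 − INR 87,049,000.00

Profit: INR 2,797,438.13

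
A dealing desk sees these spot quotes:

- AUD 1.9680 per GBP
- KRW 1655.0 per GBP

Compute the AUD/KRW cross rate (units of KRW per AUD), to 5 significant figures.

1 AUD ÷ 1.9680 = 0.50813 GBP
0.50813 GBP × 1655.0 = 840.955 KRW

AUD/KRW = 840.96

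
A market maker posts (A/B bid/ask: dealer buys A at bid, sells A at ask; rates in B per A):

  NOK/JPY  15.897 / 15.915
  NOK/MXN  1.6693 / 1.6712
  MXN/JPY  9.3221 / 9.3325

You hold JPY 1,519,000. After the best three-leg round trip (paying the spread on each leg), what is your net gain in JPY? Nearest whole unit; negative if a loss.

Best loop JPY → MXN → NOK → JPY:
JPY 1,519,000 ÷ 9.3325 (buy MXN at ask) = MXN 162,764.53
MXN 162,764.53 ÷ 1.6712 (buy NOK at ask) = NOK 97,393.81
NOK 97,393.81 × 15.897 (sell NOK at bid) = JPY 1,548,269

Net profit: JPY 29,269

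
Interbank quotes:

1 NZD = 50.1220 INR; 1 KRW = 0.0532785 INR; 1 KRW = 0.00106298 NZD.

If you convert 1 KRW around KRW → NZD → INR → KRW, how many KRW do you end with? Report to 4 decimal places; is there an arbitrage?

1.0000 (no arbitrage)

Around KRW → NZD → INR → KRW: 1 × 0.00106298 × 50.1220 ÷ 0.0532785 = 1.000003
Product ≈ 1 (deviation 0.000%, within rounding noise).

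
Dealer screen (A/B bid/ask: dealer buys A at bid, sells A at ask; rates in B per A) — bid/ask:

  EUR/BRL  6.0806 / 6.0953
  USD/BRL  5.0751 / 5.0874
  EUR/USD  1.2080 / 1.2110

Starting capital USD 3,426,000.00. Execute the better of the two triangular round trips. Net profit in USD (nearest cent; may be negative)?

Best loop USD → BRL → EUR → USD:
USD 3,426,000.00 × 5.0751 (sell USD at bid) = BRL 17,387,292.60
BRL 17,387,292.60 ÷ 6.0953 (buy EUR at ask) = EUR 2,852,573.72
EUR 2,852,573.72 × 1.2080 (sell EUR at bid) = USD 3,445,909.05

Net profit: USD 19,909.05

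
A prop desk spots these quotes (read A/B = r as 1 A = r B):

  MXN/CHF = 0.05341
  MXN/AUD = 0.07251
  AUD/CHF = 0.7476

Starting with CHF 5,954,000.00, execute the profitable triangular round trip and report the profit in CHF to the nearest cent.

Profit: CHF 89,011.91

Profitable loop is CHF → MXN → AUD → CHF:
CHF 5,954,000.00 ÷ 0.05341 = MXN 111,477,251.45
MXN 111,477,251.45 × 0.07251 = AUD 8,083,215.50
AUD 8,083,215.50 × 0.7476 = CHF 6,043,011.91
Profit = CHF 6,043,011.91 − CHF 5,954,000.00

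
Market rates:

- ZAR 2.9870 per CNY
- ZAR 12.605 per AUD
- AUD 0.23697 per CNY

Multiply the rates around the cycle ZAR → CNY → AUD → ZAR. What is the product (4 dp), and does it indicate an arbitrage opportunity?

1.0000 (no arbitrage)

Around ZAR → CNY → AUD → ZAR: 1 ÷ 2.9870 × 0.23697 × 12.605 = 1.000002
Product ≈ 1 (deviation 0.000%, within rounding noise).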